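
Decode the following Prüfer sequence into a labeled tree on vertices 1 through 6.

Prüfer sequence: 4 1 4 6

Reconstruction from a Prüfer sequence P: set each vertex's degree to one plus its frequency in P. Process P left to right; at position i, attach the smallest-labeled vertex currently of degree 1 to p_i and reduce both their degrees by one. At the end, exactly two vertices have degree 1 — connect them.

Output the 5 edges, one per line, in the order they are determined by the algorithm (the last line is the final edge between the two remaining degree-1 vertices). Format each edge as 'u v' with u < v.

Answer: 2 4
1 3
1 4
4 6
5 6

Derivation:
Initial degrees: {1:2, 2:1, 3:1, 4:3, 5:1, 6:2}
Step 1: smallest deg-1 vertex = 2, p_1 = 4. Add edge {2,4}. Now deg[2]=0, deg[4]=2.
Step 2: smallest deg-1 vertex = 3, p_2 = 1. Add edge {1,3}. Now deg[3]=0, deg[1]=1.
Step 3: smallest deg-1 vertex = 1, p_3 = 4. Add edge {1,4}. Now deg[1]=0, deg[4]=1.
Step 4: smallest deg-1 vertex = 4, p_4 = 6. Add edge {4,6}. Now deg[4]=0, deg[6]=1.
Final: two remaining deg-1 vertices are 5, 6. Add edge {5,6}.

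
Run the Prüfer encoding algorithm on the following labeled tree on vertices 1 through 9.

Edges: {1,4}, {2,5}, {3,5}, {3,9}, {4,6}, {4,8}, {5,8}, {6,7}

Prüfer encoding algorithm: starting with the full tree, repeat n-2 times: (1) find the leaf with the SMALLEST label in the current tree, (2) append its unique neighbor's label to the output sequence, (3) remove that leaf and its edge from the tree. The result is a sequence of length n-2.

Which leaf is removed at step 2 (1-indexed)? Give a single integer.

Step 1: current leaves = {1,2,7,9}. Remove leaf 1 (neighbor: 4).
Step 2: current leaves = {2,7,9}. Remove leaf 2 (neighbor: 5).

Answer: 2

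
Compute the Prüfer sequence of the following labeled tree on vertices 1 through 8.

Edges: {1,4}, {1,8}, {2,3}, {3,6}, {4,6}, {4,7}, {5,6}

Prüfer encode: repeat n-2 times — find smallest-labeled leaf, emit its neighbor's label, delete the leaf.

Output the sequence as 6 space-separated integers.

Answer: 3 6 6 4 4 1

Derivation:
Step 1: leaves = {2,5,7,8}. Remove smallest leaf 2, emit neighbor 3.
Step 2: leaves = {3,5,7,8}. Remove smallest leaf 3, emit neighbor 6.
Step 3: leaves = {5,7,8}. Remove smallest leaf 5, emit neighbor 6.
Step 4: leaves = {6,7,8}. Remove smallest leaf 6, emit neighbor 4.
Step 5: leaves = {7,8}. Remove smallest leaf 7, emit neighbor 4.
Step 6: leaves = {4,8}. Remove smallest leaf 4, emit neighbor 1.
Done: 2 vertices remain (1, 8). Sequence = [3 6 6 4 4 1]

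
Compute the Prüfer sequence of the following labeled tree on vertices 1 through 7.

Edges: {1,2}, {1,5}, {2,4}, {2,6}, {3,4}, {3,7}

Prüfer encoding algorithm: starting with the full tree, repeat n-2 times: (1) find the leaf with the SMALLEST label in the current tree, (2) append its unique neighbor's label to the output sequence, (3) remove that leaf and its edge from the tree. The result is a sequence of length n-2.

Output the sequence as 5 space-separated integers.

Answer: 1 2 2 4 3

Derivation:
Step 1: leaves = {5,6,7}. Remove smallest leaf 5, emit neighbor 1.
Step 2: leaves = {1,6,7}. Remove smallest leaf 1, emit neighbor 2.
Step 3: leaves = {6,7}. Remove smallest leaf 6, emit neighbor 2.
Step 4: leaves = {2,7}. Remove smallest leaf 2, emit neighbor 4.
Step 5: leaves = {4,7}. Remove smallest leaf 4, emit neighbor 3.
Done: 2 vertices remain (3, 7). Sequence = [1 2 2 4 3]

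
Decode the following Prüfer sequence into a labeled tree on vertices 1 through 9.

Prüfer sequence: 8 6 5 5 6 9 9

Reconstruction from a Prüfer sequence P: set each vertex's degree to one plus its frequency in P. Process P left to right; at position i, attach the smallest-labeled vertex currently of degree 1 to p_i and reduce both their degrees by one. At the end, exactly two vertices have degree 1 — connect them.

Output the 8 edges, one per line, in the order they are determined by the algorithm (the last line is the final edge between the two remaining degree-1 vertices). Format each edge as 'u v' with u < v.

Initial degrees: {1:1, 2:1, 3:1, 4:1, 5:3, 6:3, 7:1, 8:2, 9:3}
Step 1: smallest deg-1 vertex = 1, p_1 = 8. Add edge {1,8}. Now deg[1]=0, deg[8]=1.
Step 2: smallest deg-1 vertex = 2, p_2 = 6. Add edge {2,6}. Now deg[2]=0, deg[6]=2.
Step 3: smallest deg-1 vertex = 3, p_3 = 5. Add edge {3,5}. Now deg[3]=0, deg[5]=2.
Step 4: smallest deg-1 vertex = 4, p_4 = 5. Add edge {4,5}. Now deg[4]=0, deg[5]=1.
Step 5: smallest deg-1 vertex = 5, p_5 = 6. Add edge {5,6}. Now deg[5]=0, deg[6]=1.
Step 6: smallest deg-1 vertex = 6, p_6 = 9. Add edge {6,9}. Now deg[6]=0, deg[9]=2.
Step 7: smallest deg-1 vertex = 7, p_7 = 9. Add edge {7,9}. Now deg[7]=0, deg[9]=1.
Final: two remaining deg-1 vertices are 8, 9. Add edge {8,9}.

Answer: 1 8
2 6
3 5
4 5
5 6
6 9
7 9
8 9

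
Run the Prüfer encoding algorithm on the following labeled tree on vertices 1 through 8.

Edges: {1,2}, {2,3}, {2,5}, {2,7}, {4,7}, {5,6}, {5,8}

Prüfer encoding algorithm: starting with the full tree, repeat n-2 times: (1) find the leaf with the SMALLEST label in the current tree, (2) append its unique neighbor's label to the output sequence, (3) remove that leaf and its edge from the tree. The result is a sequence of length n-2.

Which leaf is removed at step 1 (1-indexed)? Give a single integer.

Answer: 1

Derivation:
Step 1: current leaves = {1,3,4,6,8}. Remove leaf 1 (neighbor: 2).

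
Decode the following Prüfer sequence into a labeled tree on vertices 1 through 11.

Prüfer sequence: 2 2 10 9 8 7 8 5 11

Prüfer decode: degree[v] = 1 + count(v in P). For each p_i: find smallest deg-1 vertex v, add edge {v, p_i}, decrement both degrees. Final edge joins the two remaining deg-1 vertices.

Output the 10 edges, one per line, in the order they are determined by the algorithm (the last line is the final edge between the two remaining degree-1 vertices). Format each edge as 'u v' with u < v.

Initial degrees: {1:1, 2:3, 3:1, 4:1, 5:2, 6:1, 7:2, 8:3, 9:2, 10:2, 11:2}
Step 1: smallest deg-1 vertex = 1, p_1 = 2. Add edge {1,2}. Now deg[1]=0, deg[2]=2.
Step 2: smallest deg-1 vertex = 3, p_2 = 2. Add edge {2,3}. Now deg[3]=0, deg[2]=1.
Step 3: smallest deg-1 vertex = 2, p_3 = 10. Add edge {2,10}. Now deg[2]=0, deg[10]=1.
Step 4: smallest deg-1 vertex = 4, p_4 = 9. Add edge {4,9}. Now deg[4]=0, deg[9]=1.
Step 5: smallest deg-1 vertex = 6, p_5 = 8. Add edge {6,8}. Now deg[6]=0, deg[8]=2.
Step 6: smallest deg-1 vertex = 9, p_6 = 7. Add edge {7,9}. Now deg[9]=0, deg[7]=1.
Step 7: smallest deg-1 vertex = 7, p_7 = 8. Add edge {7,8}. Now deg[7]=0, deg[8]=1.
Step 8: smallest deg-1 vertex = 8, p_8 = 5. Add edge {5,8}. Now deg[8]=0, deg[5]=1.
Step 9: smallest deg-1 vertex = 5, p_9 = 11. Add edge {5,11}. Now deg[5]=0, deg[11]=1.
Final: two remaining deg-1 vertices are 10, 11. Add edge {10,11}.

Answer: 1 2
2 3
2 10
4 9
6 8
7 9
7 8
5 8
5 11
10 11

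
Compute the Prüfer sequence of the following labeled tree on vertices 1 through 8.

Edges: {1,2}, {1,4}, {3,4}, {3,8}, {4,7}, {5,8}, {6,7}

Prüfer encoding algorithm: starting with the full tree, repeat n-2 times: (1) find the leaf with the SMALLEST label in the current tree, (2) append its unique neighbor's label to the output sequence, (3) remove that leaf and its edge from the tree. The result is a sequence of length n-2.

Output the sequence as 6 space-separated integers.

Step 1: leaves = {2,5,6}. Remove smallest leaf 2, emit neighbor 1.
Step 2: leaves = {1,5,6}. Remove smallest leaf 1, emit neighbor 4.
Step 3: leaves = {5,6}. Remove smallest leaf 5, emit neighbor 8.
Step 4: leaves = {6,8}. Remove smallest leaf 6, emit neighbor 7.
Step 5: leaves = {7,8}. Remove smallest leaf 7, emit neighbor 4.
Step 6: leaves = {4,8}. Remove smallest leaf 4, emit neighbor 3.
Done: 2 vertices remain (3, 8). Sequence = [1 4 8 7 4 3]

Answer: 1 4 8 7 4 3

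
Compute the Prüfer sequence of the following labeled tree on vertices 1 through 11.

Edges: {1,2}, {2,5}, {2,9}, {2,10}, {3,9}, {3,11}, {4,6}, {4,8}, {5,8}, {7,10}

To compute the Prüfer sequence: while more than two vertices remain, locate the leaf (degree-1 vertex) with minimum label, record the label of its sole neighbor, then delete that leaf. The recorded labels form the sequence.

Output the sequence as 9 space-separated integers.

Step 1: leaves = {1,6,7,11}. Remove smallest leaf 1, emit neighbor 2.
Step 2: leaves = {6,7,11}. Remove smallest leaf 6, emit neighbor 4.
Step 3: leaves = {4,7,11}. Remove smallest leaf 4, emit neighbor 8.
Step 4: leaves = {7,8,11}. Remove smallest leaf 7, emit neighbor 10.
Step 5: leaves = {8,10,11}. Remove smallest leaf 8, emit neighbor 5.
Step 6: leaves = {5,10,11}. Remove smallest leaf 5, emit neighbor 2.
Step 7: leaves = {10,11}. Remove smallest leaf 10, emit neighbor 2.
Step 8: leaves = {2,11}. Remove smallest leaf 2, emit neighbor 9.
Step 9: leaves = {9,11}. Remove smallest leaf 9, emit neighbor 3.
Done: 2 vertices remain (3, 11). Sequence = [2 4 8 10 5 2 2 9 3]

Answer: 2 4 8 10 5 2 2 9 3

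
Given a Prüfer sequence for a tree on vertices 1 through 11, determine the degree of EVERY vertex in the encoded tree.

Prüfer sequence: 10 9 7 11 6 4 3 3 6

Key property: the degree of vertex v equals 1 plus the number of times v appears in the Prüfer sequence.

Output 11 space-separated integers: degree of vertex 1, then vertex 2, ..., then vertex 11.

Answer: 1 1 3 2 1 3 2 1 2 2 2

Derivation:
p_1 = 10: count[10] becomes 1
p_2 = 9: count[9] becomes 1
p_3 = 7: count[7] becomes 1
p_4 = 11: count[11] becomes 1
p_5 = 6: count[6] becomes 1
p_6 = 4: count[4] becomes 1
p_7 = 3: count[3] becomes 1
p_8 = 3: count[3] becomes 2
p_9 = 6: count[6] becomes 2
Degrees (1 + count): deg[1]=1+0=1, deg[2]=1+0=1, deg[3]=1+2=3, deg[4]=1+1=2, deg[5]=1+0=1, deg[6]=1+2=3, deg[7]=1+1=2, deg[8]=1+0=1, deg[9]=1+1=2, deg[10]=1+1=2, deg[11]=1+1=2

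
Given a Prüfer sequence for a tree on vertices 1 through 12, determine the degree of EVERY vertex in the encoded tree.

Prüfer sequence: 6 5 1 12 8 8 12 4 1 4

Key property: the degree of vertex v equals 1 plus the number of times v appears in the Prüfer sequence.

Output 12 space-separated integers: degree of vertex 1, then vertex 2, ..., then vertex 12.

p_1 = 6: count[6] becomes 1
p_2 = 5: count[5] becomes 1
p_3 = 1: count[1] becomes 1
p_4 = 12: count[12] becomes 1
p_5 = 8: count[8] becomes 1
p_6 = 8: count[8] becomes 2
p_7 = 12: count[12] becomes 2
p_8 = 4: count[4] becomes 1
p_9 = 1: count[1] becomes 2
p_10 = 4: count[4] becomes 2
Degrees (1 + count): deg[1]=1+2=3, deg[2]=1+0=1, deg[3]=1+0=1, deg[4]=1+2=3, deg[5]=1+1=2, deg[6]=1+1=2, deg[7]=1+0=1, deg[8]=1+2=3, deg[9]=1+0=1, deg[10]=1+0=1, deg[11]=1+0=1, deg[12]=1+2=3

Answer: 3 1 1 3 2 2 1 3 1 1 1 3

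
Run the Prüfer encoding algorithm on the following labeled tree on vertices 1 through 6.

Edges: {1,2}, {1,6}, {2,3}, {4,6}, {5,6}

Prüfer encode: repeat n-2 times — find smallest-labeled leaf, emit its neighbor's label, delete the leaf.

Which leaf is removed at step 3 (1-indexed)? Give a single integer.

Answer: 1

Derivation:
Step 1: current leaves = {3,4,5}. Remove leaf 3 (neighbor: 2).
Step 2: current leaves = {2,4,5}. Remove leaf 2 (neighbor: 1).
Step 3: current leaves = {1,4,5}. Remove leaf 1 (neighbor: 6).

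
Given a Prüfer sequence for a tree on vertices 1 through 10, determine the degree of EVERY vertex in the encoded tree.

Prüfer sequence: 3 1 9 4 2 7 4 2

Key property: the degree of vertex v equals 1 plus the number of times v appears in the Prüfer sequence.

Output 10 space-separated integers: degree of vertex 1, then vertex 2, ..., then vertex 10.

p_1 = 3: count[3] becomes 1
p_2 = 1: count[1] becomes 1
p_3 = 9: count[9] becomes 1
p_4 = 4: count[4] becomes 1
p_5 = 2: count[2] becomes 1
p_6 = 7: count[7] becomes 1
p_7 = 4: count[4] becomes 2
p_8 = 2: count[2] becomes 2
Degrees (1 + count): deg[1]=1+1=2, deg[2]=1+2=3, deg[3]=1+1=2, deg[4]=1+2=3, deg[5]=1+0=1, deg[6]=1+0=1, deg[7]=1+1=2, deg[8]=1+0=1, deg[9]=1+1=2, deg[10]=1+0=1

Answer: 2 3 2 3 1 1 2 1 2 1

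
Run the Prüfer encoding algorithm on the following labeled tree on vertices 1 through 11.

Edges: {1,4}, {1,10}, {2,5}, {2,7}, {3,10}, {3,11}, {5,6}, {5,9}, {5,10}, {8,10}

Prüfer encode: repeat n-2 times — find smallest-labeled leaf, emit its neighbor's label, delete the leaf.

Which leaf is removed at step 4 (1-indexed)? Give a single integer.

Step 1: current leaves = {4,6,7,8,9,11}. Remove leaf 4 (neighbor: 1).
Step 2: current leaves = {1,6,7,8,9,11}. Remove leaf 1 (neighbor: 10).
Step 3: current leaves = {6,7,8,9,11}. Remove leaf 6 (neighbor: 5).
Step 4: current leaves = {7,8,9,11}. Remove leaf 7 (neighbor: 2).

Answer: 7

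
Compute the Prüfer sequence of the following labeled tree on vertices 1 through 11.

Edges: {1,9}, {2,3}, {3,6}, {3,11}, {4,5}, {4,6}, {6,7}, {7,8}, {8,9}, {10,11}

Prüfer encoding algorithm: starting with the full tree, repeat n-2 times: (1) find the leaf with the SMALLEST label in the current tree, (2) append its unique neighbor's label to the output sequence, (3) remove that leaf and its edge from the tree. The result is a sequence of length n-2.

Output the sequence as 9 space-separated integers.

Step 1: leaves = {1,2,5,10}. Remove smallest leaf 1, emit neighbor 9.
Step 2: leaves = {2,5,9,10}. Remove smallest leaf 2, emit neighbor 3.
Step 3: leaves = {5,9,10}. Remove smallest leaf 5, emit neighbor 4.
Step 4: leaves = {4,9,10}. Remove smallest leaf 4, emit neighbor 6.
Step 5: leaves = {9,10}. Remove smallest leaf 9, emit neighbor 8.
Step 6: leaves = {8,10}. Remove smallest leaf 8, emit neighbor 7.
Step 7: leaves = {7,10}. Remove smallest leaf 7, emit neighbor 6.
Step 8: leaves = {6,10}. Remove smallest leaf 6, emit neighbor 3.
Step 9: leaves = {3,10}. Remove smallest leaf 3, emit neighbor 11.
Done: 2 vertices remain (10, 11). Sequence = [9 3 4 6 8 7 6 3 11]

Answer: 9 3 4 6 8 7 6 3 11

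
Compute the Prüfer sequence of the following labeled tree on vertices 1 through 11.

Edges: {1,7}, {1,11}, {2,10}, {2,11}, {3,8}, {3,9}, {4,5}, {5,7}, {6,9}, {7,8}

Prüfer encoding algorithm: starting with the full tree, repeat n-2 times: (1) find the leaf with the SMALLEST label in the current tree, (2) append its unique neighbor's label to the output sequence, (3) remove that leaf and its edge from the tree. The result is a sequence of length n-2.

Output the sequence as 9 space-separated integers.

Answer: 5 7 9 3 8 7 1 11 2

Derivation:
Step 1: leaves = {4,6,10}. Remove smallest leaf 4, emit neighbor 5.
Step 2: leaves = {5,6,10}. Remove smallest leaf 5, emit neighbor 7.
Step 3: leaves = {6,10}. Remove smallest leaf 6, emit neighbor 9.
Step 4: leaves = {9,10}. Remove smallest leaf 9, emit neighbor 3.
Step 5: leaves = {3,10}. Remove smallest leaf 3, emit neighbor 8.
Step 6: leaves = {8,10}. Remove smallest leaf 8, emit neighbor 7.
Step 7: leaves = {7,10}. Remove smallest leaf 7, emit neighbor 1.
Step 8: leaves = {1,10}. Remove smallest leaf 1, emit neighbor 11.
Step 9: leaves = {10,11}. Remove smallest leaf 10, emit neighbor 2.
Done: 2 vertices remain (2, 11). Sequence = [5 7 9 3 8 7 1 11 2]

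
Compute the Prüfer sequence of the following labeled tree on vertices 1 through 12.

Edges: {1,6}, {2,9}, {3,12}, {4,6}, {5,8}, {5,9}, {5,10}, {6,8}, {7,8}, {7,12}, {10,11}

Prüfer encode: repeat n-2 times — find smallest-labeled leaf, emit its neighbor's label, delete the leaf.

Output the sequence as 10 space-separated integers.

Step 1: leaves = {1,2,3,4,11}. Remove smallest leaf 1, emit neighbor 6.
Step 2: leaves = {2,3,4,11}. Remove smallest leaf 2, emit neighbor 9.
Step 3: leaves = {3,4,9,11}. Remove smallest leaf 3, emit neighbor 12.
Step 4: leaves = {4,9,11,12}. Remove smallest leaf 4, emit neighbor 6.
Step 5: leaves = {6,9,11,12}. Remove smallest leaf 6, emit neighbor 8.
Step 6: leaves = {9,11,12}. Remove smallest leaf 9, emit neighbor 5.
Step 7: leaves = {11,12}. Remove smallest leaf 11, emit neighbor 10.
Step 8: leaves = {10,12}. Remove smallest leaf 10, emit neighbor 5.
Step 9: leaves = {5,12}. Remove smallest leaf 5, emit neighbor 8.
Step 10: leaves = {8,12}. Remove smallest leaf 8, emit neighbor 7.
Done: 2 vertices remain (7, 12). Sequence = [6 9 12 6 8 5 10 5 8 7]

Answer: 6 9 12 6 8 5 10 5 8 7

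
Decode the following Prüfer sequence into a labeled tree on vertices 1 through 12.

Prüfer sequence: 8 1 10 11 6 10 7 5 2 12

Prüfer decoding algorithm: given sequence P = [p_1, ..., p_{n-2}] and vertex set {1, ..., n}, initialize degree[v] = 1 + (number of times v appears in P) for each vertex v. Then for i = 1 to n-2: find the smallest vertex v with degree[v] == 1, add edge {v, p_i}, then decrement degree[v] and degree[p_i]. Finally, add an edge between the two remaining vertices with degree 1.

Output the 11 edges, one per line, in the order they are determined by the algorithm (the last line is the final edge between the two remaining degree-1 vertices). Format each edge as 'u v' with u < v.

Answer: 3 8
1 4
1 10
8 11
6 9
6 10
7 10
5 7
2 5
2 12
11 12

Derivation:
Initial degrees: {1:2, 2:2, 3:1, 4:1, 5:2, 6:2, 7:2, 8:2, 9:1, 10:3, 11:2, 12:2}
Step 1: smallest deg-1 vertex = 3, p_1 = 8. Add edge {3,8}. Now deg[3]=0, deg[8]=1.
Step 2: smallest deg-1 vertex = 4, p_2 = 1. Add edge {1,4}. Now deg[4]=0, deg[1]=1.
Step 3: smallest deg-1 vertex = 1, p_3 = 10. Add edge {1,10}. Now deg[1]=0, deg[10]=2.
Step 4: smallest deg-1 vertex = 8, p_4 = 11. Add edge {8,11}. Now deg[8]=0, deg[11]=1.
Step 5: smallest deg-1 vertex = 9, p_5 = 6. Add edge {6,9}. Now deg[9]=0, deg[6]=1.
Step 6: smallest deg-1 vertex = 6, p_6 = 10. Add edge {6,10}. Now deg[6]=0, deg[10]=1.
Step 7: smallest deg-1 vertex = 10, p_7 = 7. Add edge {7,10}. Now deg[10]=0, deg[7]=1.
Step 8: smallest deg-1 vertex = 7, p_8 = 5. Add edge {5,7}. Now deg[7]=0, deg[5]=1.
Step 9: smallest deg-1 vertex = 5, p_9 = 2. Add edge {2,5}. Now deg[5]=0, deg[2]=1.
Step 10: smallest deg-1 vertex = 2, p_10 = 12. Add edge {2,12}. Now deg[2]=0, deg[12]=1.
Final: two remaining deg-1 vertices are 11, 12. Add edge {11,12}.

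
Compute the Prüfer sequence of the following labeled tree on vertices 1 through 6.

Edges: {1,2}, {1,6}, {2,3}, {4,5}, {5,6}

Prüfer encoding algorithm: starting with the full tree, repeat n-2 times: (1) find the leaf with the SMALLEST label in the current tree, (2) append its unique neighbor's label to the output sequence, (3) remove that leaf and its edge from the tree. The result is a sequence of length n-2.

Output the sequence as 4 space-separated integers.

Answer: 2 1 6 5

Derivation:
Step 1: leaves = {3,4}. Remove smallest leaf 3, emit neighbor 2.
Step 2: leaves = {2,4}. Remove smallest leaf 2, emit neighbor 1.
Step 3: leaves = {1,4}. Remove smallest leaf 1, emit neighbor 6.
Step 4: leaves = {4,6}. Remove smallest leaf 4, emit neighbor 5.
Done: 2 vertices remain (5, 6). Sequence = [2 1 6 5]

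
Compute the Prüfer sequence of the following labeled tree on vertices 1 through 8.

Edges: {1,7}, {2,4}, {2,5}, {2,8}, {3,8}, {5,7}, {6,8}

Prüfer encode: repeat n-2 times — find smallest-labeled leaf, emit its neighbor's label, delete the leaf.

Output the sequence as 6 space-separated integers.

Answer: 7 8 2 8 5 2

Derivation:
Step 1: leaves = {1,3,4,6}. Remove smallest leaf 1, emit neighbor 7.
Step 2: leaves = {3,4,6,7}. Remove smallest leaf 3, emit neighbor 8.
Step 3: leaves = {4,6,7}. Remove smallest leaf 4, emit neighbor 2.
Step 4: leaves = {6,7}. Remove smallest leaf 6, emit neighbor 8.
Step 5: leaves = {7,8}. Remove smallest leaf 7, emit neighbor 5.
Step 6: leaves = {5,8}. Remove smallest leaf 5, emit neighbor 2.
Done: 2 vertices remain (2, 8). Sequence = [7 8 2 8 5 2]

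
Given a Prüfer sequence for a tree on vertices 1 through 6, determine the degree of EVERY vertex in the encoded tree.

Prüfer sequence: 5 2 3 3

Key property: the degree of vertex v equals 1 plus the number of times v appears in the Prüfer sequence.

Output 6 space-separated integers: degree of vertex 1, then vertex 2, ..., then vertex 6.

p_1 = 5: count[5] becomes 1
p_2 = 2: count[2] becomes 1
p_3 = 3: count[3] becomes 1
p_4 = 3: count[3] becomes 2
Degrees (1 + count): deg[1]=1+0=1, deg[2]=1+1=2, deg[3]=1+2=3, deg[4]=1+0=1, deg[5]=1+1=2, deg[6]=1+0=1

Answer: 1 2 3 1 2 1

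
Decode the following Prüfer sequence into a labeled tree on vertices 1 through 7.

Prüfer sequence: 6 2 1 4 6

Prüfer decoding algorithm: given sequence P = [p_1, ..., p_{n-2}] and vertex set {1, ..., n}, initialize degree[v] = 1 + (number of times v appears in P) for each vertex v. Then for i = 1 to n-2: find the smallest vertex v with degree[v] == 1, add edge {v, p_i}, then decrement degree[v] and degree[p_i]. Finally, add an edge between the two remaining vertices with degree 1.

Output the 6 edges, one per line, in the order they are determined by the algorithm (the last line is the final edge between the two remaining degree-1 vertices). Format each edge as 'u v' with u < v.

Answer: 3 6
2 5
1 2
1 4
4 6
6 7

Derivation:
Initial degrees: {1:2, 2:2, 3:1, 4:2, 5:1, 6:3, 7:1}
Step 1: smallest deg-1 vertex = 3, p_1 = 6. Add edge {3,6}. Now deg[3]=0, deg[6]=2.
Step 2: smallest deg-1 vertex = 5, p_2 = 2. Add edge {2,5}. Now deg[5]=0, deg[2]=1.
Step 3: smallest deg-1 vertex = 2, p_3 = 1. Add edge {1,2}. Now deg[2]=0, deg[1]=1.
Step 4: smallest deg-1 vertex = 1, p_4 = 4. Add edge {1,4}. Now deg[1]=0, deg[4]=1.
Step 5: smallest deg-1 vertex = 4, p_5 = 6. Add edge {4,6}. Now deg[4]=0, deg[6]=1.
Final: two remaining deg-1 vertices are 6, 7. Add edge {6,7}.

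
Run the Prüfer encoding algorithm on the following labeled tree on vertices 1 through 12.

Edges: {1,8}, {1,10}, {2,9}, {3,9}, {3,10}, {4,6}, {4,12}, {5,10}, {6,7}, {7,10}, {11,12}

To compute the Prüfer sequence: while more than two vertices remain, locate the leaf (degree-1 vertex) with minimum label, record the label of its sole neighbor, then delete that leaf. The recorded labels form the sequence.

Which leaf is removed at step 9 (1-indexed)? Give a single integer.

Answer: 6

Derivation:
Step 1: current leaves = {2,5,8,11}. Remove leaf 2 (neighbor: 9).
Step 2: current leaves = {5,8,9,11}. Remove leaf 5 (neighbor: 10).
Step 3: current leaves = {8,9,11}. Remove leaf 8 (neighbor: 1).
Step 4: current leaves = {1,9,11}. Remove leaf 1 (neighbor: 10).
Step 5: current leaves = {9,11}. Remove leaf 9 (neighbor: 3).
Step 6: current leaves = {3,11}. Remove leaf 3 (neighbor: 10).
Step 7: current leaves = {10,11}. Remove leaf 10 (neighbor: 7).
Step 8: current leaves = {7,11}. Remove leaf 7 (neighbor: 6).
Step 9: current leaves = {6,11}. Remove leaf 6 (neighbor: 4).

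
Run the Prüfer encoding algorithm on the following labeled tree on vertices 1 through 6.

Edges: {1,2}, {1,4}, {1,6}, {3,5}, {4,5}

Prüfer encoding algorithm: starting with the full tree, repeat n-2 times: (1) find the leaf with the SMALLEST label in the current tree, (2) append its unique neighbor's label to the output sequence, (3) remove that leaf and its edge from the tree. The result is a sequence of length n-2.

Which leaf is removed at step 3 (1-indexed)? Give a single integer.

Step 1: current leaves = {2,3,6}. Remove leaf 2 (neighbor: 1).
Step 2: current leaves = {3,6}. Remove leaf 3 (neighbor: 5).
Step 3: current leaves = {5,6}. Remove leaf 5 (neighbor: 4).

Answer: 5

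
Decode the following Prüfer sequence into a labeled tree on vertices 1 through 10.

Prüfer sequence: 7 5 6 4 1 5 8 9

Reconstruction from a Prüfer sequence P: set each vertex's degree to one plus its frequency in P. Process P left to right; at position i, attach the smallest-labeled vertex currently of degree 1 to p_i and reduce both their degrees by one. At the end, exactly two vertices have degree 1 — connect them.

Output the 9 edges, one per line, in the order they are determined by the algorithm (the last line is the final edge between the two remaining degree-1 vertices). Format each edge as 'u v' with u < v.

Initial degrees: {1:2, 2:1, 3:1, 4:2, 5:3, 6:2, 7:2, 8:2, 9:2, 10:1}
Step 1: smallest deg-1 vertex = 2, p_1 = 7. Add edge {2,7}. Now deg[2]=0, deg[7]=1.
Step 2: smallest deg-1 vertex = 3, p_2 = 5. Add edge {3,5}. Now deg[3]=0, deg[5]=2.
Step 3: smallest deg-1 vertex = 7, p_3 = 6. Add edge {6,7}. Now deg[7]=0, deg[6]=1.
Step 4: smallest deg-1 vertex = 6, p_4 = 4. Add edge {4,6}. Now deg[6]=0, deg[4]=1.
Step 5: smallest deg-1 vertex = 4, p_5 = 1. Add edge {1,4}. Now deg[4]=0, deg[1]=1.
Step 6: smallest deg-1 vertex = 1, p_6 = 5. Add edge {1,5}. Now deg[1]=0, deg[5]=1.
Step 7: smallest deg-1 vertex = 5, p_7 = 8. Add edge {5,8}. Now deg[5]=0, deg[8]=1.
Step 8: smallest deg-1 vertex = 8, p_8 = 9. Add edge {8,9}. Now deg[8]=0, deg[9]=1.
Final: two remaining deg-1 vertices are 9, 10. Add edge {9,10}.

Answer: 2 7
3 5
6 7
4 6
1 4
1 5
5 8
8 9
9 10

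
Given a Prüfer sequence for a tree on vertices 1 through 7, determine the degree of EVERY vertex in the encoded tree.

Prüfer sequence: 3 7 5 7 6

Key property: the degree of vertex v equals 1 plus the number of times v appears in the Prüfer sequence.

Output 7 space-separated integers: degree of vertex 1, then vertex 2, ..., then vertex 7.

p_1 = 3: count[3] becomes 1
p_2 = 7: count[7] becomes 1
p_3 = 5: count[5] becomes 1
p_4 = 7: count[7] becomes 2
p_5 = 6: count[6] becomes 1
Degrees (1 + count): deg[1]=1+0=1, deg[2]=1+0=1, deg[3]=1+1=2, deg[4]=1+0=1, deg[5]=1+1=2, deg[6]=1+1=2, deg[7]=1+2=3

Answer: 1 1 2 1 2 2 3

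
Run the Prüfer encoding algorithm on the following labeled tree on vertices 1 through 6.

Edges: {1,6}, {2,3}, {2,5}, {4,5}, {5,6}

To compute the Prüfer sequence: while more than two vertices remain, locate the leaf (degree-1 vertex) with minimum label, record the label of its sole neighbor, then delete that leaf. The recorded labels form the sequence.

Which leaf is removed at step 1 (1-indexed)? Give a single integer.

Answer: 1

Derivation:
Step 1: current leaves = {1,3,4}. Remove leaf 1 (neighbor: 6).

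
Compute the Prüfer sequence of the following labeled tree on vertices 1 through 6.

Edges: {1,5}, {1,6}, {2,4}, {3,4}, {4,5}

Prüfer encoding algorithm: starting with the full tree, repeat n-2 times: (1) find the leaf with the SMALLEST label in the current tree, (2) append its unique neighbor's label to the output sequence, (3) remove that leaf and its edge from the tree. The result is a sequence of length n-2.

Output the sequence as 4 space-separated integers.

Answer: 4 4 5 1

Derivation:
Step 1: leaves = {2,3,6}. Remove smallest leaf 2, emit neighbor 4.
Step 2: leaves = {3,6}. Remove smallest leaf 3, emit neighbor 4.
Step 3: leaves = {4,6}. Remove smallest leaf 4, emit neighbor 5.
Step 4: leaves = {5,6}. Remove smallest leaf 5, emit neighbor 1.
Done: 2 vertices remain (1, 6). Sequence = [4 4 5 1]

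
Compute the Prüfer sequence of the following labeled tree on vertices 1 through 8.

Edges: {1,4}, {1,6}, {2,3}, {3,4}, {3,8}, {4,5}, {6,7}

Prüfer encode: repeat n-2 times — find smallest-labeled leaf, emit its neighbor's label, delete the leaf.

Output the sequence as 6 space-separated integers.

Step 1: leaves = {2,5,7,8}. Remove smallest leaf 2, emit neighbor 3.
Step 2: leaves = {5,7,8}. Remove smallest leaf 5, emit neighbor 4.
Step 3: leaves = {7,8}. Remove smallest leaf 7, emit neighbor 6.
Step 4: leaves = {6,8}. Remove smallest leaf 6, emit neighbor 1.
Step 5: leaves = {1,8}. Remove smallest leaf 1, emit neighbor 4.
Step 6: leaves = {4,8}. Remove smallest leaf 4, emit neighbor 3.
Done: 2 vertices remain (3, 8). Sequence = [3 4 6 1 4 3]

Answer: 3 4 6 1 4 3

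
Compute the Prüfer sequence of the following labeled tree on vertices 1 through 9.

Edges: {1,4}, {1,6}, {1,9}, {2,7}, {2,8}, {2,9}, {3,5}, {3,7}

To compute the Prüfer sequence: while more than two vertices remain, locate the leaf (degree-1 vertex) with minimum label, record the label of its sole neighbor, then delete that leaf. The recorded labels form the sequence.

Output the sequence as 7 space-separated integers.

Step 1: leaves = {4,5,6,8}. Remove smallest leaf 4, emit neighbor 1.
Step 2: leaves = {5,6,8}. Remove smallest leaf 5, emit neighbor 3.
Step 3: leaves = {3,6,8}. Remove smallest leaf 3, emit neighbor 7.
Step 4: leaves = {6,7,8}. Remove smallest leaf 6, emit neighbor 1.
Step 5: leaves = {1,7,8}. Remove smallest leaf 1, emit neighbor 9.
Step 6: leaves = {7,8,9}. Remove smallest leaf 7, emit neighbor 2.
Step 7: leaves = {8,9}. Remove smallest leaf 8, emit neighbor 2.
Done: 2 vertices remain (2, 9). Sequence = [1 3 7 1 9 2 2]

Answer: 1 3 7 1 9 2 2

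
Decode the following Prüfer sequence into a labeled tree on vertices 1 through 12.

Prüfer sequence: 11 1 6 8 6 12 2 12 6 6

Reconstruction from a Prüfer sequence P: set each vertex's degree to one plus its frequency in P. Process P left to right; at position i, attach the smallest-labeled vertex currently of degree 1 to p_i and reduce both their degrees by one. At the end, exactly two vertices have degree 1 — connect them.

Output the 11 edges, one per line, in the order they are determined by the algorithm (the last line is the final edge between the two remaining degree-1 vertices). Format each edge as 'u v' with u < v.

Initial degrees: {1:2, 2:2, 3:1, 4:1, 5:1, 6:5, 7:1, 8:2, 9:1, 10:1, 11:2, 12:3}
Step 1: smallest deg-1 vertex = 3, p_1 = 11. Add edge {3,11}. Now deg[3]=0, deg[11]=1.
Step 2: smallest deg-1 vertex = 4, p_2 = 1. Add edge {1,4}. Now deg[4]=0, deg[1]=1.
Step 3: smallest deg-1 vertex = 1, p_3 = 6. Add edge {1,6}. Now deg[1]=0, deg[6]=4.
Step 4: smallest deg-1 vertex = 5, p_4 = 8. Add edge {5,8}. Now deg[5]=0, deg[8]=1.
Step 5: smallest deg-1 vertex = 7, p_5 = 6. Add edge {6,7}. Now deg[7]=0, deg[6]=3.
Step 6: smallest deg-1 vertex = 8, p_6 = 12. Add edge {8,12}. Now deg[8]=0, deg[12]=2.
Step 7: smallest deg-1 vertex = 9, p_7 = 2. Add edge {2,9}. Now deg[9]=0, deg[2]=1.
Step 8: smallest deg-1 vertex = 2, p_8 = 12. Add edge {2,12}. Now deg[2]=0, deg[12]=1.
Step 9: smallest deg-1 vertex = 10, p_9 = 6. Add edge {6,10}. Now deg[10]=0, deg[6]=2.
Step 10: smallest deg-1 vertex = 11, p_10 = 6. Add edge {6,11}. Now deg[11]=0, deg[6]=1.
Final: two remaining deg-1 vertices are 6, 12. Add edge {6,12}.

Answer: 3 11
1 4
1 6
5 8
6 7
8 12
2 9
2 12
6 10
6 11
6 12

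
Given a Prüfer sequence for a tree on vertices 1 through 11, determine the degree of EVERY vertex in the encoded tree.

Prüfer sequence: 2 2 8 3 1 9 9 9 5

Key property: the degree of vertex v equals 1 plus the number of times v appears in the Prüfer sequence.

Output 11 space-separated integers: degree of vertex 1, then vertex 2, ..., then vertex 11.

p_1 = 2: count[2] becomes 1
p_2 = 2: count[2] becomes 2
p_3 = 8: count[8] becomes 1
p_4 = 3: count[3] becomes 1
p_5 = 1: count[1] becomes 1
p_6 = 9: count[9] becomes 1
p_7 = 9: count[9] becomes 2
p_8 = 9: count[9] becomes 3
p_9 = 5: count[5] becomes 1
Degrees (1 + count): deg[1]=1+1=2, deg[2]=1+2=3, deg[3]=1+1=2, deg[4]=1+0=1, deg[5]=1+1=2, deg[6]=1+0=1, deg[7]=1+0=1, deg[8]=1+1=2, deg[9]=1+3=4, deg[10]=1+0=1, deg[11]=1+0=1

Answer: 2 3 2 1 2 1 1 2 4 1 1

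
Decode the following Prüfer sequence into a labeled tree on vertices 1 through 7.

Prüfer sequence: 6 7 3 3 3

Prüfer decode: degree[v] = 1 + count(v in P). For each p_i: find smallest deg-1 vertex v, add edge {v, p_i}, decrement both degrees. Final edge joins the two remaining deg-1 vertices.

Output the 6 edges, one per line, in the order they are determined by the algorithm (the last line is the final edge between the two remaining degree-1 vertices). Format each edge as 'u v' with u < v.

Answer: 1 6
2 7
3 4
3 5
3 6
3 7

Derivation:
Initial degrees: {1:1, 2:1, 3:4, 4:1, 5:1, 6:2, 7:2}
Step 1: smallest deg-1 vertex = 1, p_1 = 6. Add edge {1,6}. Now deg[1]=0, deg[6]=1.
Step 2: smallest deg-1 vertex = 2, p_2 = 7. Add edge {2,7}. Now deg[2]=0, deg[7]=1.
Step 3: smallest deg-1 vertex = 4, p_3 = 3. Add edge {3,4}. Now deg[4]=0, deg[3]=3.
Step 4: smallest deg-1 vertex = 5, p_4 = 3. Add edge {3,5}. Now deg[5]=0, deg[3]=2.
Step 5: smallest deg-1 vertex = 6, p_5 = 3. Add edge {3,6}. Now deg[6]=0, deg[3]=1.
Final: two remaining deg-1 vertices are 3, 7. Add edge {3,7}.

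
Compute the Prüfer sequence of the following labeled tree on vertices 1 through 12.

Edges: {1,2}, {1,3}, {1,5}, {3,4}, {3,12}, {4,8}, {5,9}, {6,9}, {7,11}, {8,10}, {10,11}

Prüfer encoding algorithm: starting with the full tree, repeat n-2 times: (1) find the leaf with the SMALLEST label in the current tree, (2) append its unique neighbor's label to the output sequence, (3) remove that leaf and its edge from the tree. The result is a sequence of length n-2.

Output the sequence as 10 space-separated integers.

Answer: 1 9 11 5 1 3 10 8 4 3

Derivation:
Step 1: leaves = {2,6,7,12}. Remove smallest leaf 2, emit neighbor 1.
Step 2: leaves = {6,7,12}. Remove smallest leaf 6, emit neighbor 9.
Step 3: leaves = {7,9,12}. Remove smallest leaf 7, emit neighbor 11.
Step 4: leaves = {9,11,12}. Remove smallest leaf 9, emit neighbor 5.
Step 5: leaves = {5,11,12}. Remove smallest leaf 5, emit neighbor 1.
Step 6: leaves = {1,11,12}. Remove smallest leaf 1, emit neighbor 3.
Step 7: leaves = {11,12}. Remove smallest leaf 11, emit neighbor 10.
Step 8: leaves = {10,12}. Remove smallest leaf 10, emit neighbor 8.
Step 9: leaves = {8,12}. Remove smallest leaf 8, emit neighbor 4.
Step 10: leaves = {4,12}. Remove smallest leaf 4, emit neighbor 3.
Done: 2 vertices remain (3, 12). Sequence = [1 9 11 5 1 3 10 8 4 3]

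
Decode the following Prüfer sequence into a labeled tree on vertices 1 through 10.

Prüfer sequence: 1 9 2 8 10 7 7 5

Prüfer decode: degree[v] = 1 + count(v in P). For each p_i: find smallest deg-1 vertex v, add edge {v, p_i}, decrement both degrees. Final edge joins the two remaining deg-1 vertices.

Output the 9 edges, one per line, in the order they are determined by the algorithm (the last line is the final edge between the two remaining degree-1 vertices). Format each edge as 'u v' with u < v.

Answer: 1 3
1 9
2 4
2 8
6 10
7 8
7 9
5 7
5 10

Derivation:
Initial degrees: {1:2, 2:2, 3:1, 4:1, 5:2, 6:1, 7:3, 8:2, 9:2, 10:2}
Step 1: smallest deg-1 vertex = 3, p_1 = 1. Add edge {1,3}. Now deg[3]=0, deg[1]=1.
Step 2: smallest deg-1 vertex = 1, p_2 = 9. Add edge {1,9}. Now deg[1]=0, deg[9]=1.
Step 3: smallest deg-1 vertex = 4, p_3 = 2. Add edge {2,4}. Now deg[4]=0, deg[2]=1.
Step 4: smallest deg-1 vertex = 2, p_4 = 8. Add edge {2,8}. Now deg[2]=0, deg[8]=1.
Step 5: smallest deg-1 vertex = 6, p_5 = 10. Add edge {6,10}. Now deg[6]=0, deg[10]=1.
Step 6: smallest deg-1 vertex = 8, p_6 = 7. Add edge {7,8}. Now deg[8]=0, deg[7]=2.
Step 7: smallest deg-1 vertex = 9, p_7 = 7. Add edge {7,9}. Now deg[9]=0, deg[7]=1.
Step 8: smallest deg-1 vertex = 7, p_8 = 5. Add edge {5,7}. Now deg[7]=0, deg[5]=1.
Final: two remaining deg-1 vertices are 5, 10. Add edge {5,10}.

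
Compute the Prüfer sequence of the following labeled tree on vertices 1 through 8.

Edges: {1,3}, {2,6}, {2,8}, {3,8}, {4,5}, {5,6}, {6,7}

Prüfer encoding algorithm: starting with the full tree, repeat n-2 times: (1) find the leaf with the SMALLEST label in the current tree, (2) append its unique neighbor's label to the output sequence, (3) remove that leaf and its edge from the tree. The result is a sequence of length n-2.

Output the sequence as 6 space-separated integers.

Answer: 3 8 5 6 6 2

Derivation:
Step 1: leaves = {1,4,7}. Remove smallest leaf 1, emit neighbor 3.
Step 2: leaves = {3,4,7}. Remove smallest leaf 3, emit neighbor 8.
Step 3: leaves = {4,7,8}. Remove smallest leaf 4, emit neighbor 5.
Step 4: leaves = {5,7,8}. Remove smallest leaf 5, emit neighbor 6.
Step 5: leaves = {7,8}. Remove smallest leaf 7, emit neighbor 6.
Step 6: leaves = {6,8}. Remove smallest leaf 6, emit neighbor 2.
Done: 2 vertices remain (2, 8). Sequence = [3 8 5 6 6 2]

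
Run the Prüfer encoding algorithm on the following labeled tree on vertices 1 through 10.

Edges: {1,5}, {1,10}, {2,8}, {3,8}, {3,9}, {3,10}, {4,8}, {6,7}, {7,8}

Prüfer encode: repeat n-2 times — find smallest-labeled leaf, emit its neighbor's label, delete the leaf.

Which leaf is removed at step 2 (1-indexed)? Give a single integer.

Answer: 4

Derivation:
Step 1: current leaves = {2,4,5,6,9}. Remove leaf 2 (neighbor: 8).
Step 2: current leaves = {4,5,6,9}. Remove leaf 4 (neighbor: 8).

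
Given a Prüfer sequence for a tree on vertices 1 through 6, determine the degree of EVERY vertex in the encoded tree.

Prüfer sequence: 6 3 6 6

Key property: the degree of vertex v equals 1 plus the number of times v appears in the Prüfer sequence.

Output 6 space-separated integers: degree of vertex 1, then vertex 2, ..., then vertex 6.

p_1 = 6: count[6] becomes 1
p_2 = 3: count[3] becomes 1
p_3 = 6: count[6] becomes 2
p_4 = 6: count[6] becomes 3
Degrees (1 + count): deg[1]=1+0=1, deg[2]=1+0=1, deg[3]=1+1=2, deg[4]=1+0=1, deg[5]=1+0=1, deg[6]=1+3=4

Answer: 1 1 2 1 1 4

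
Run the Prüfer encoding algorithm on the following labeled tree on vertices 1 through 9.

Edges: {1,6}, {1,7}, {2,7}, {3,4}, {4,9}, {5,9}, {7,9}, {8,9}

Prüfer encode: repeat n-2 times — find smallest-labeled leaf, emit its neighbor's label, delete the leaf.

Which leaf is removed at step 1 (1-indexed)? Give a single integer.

Step 1: current leaves = {2,3,5,6,8}. Remove leaf 2 (neighbor: 7).

Answer: 2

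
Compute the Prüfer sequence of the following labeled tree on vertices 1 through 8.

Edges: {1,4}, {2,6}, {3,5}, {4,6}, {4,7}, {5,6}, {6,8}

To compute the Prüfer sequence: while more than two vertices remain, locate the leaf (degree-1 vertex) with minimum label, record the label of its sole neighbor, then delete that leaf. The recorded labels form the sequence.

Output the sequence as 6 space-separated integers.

Step 1: leaves = {1,2,3,7,8}. Remove smallest leaf 1, emit neighbor 4.
Step 2: leaves = {2,3,7,8}. Remove smallest leaf 2, emit neighbor 6.
Step 3: leaves = {3,7,8}. Remove smallest leaf 3, emit neighbor 5.
Step 4: leaves = {5,7,8}. Remove smallest leaf 5, emit neighbor 6.
Step 5: leaves = {7,8}. Remove smallest leaf 7, emit neighbor 4.
Step 6: leaves = {4,8}. Remove smallest leaf 4, emit neighbor 6.
Done: 2 vertices remain (6, 8). Sequence = [4 6 5 6 4 6]

Answer: 4 6 5 6 4 6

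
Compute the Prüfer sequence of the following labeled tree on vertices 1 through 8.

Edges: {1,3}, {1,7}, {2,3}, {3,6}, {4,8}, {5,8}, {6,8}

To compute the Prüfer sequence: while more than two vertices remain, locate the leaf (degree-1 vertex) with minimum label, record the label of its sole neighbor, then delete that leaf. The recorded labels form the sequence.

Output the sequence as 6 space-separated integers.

Answer: 3 8 8 1 3 6

Derivation:
Step 1: leaves = {2,4,5,7}. Remove smallest leaf 2, emit neighbor 3.
Step 2: leaves = {4,5,7}. Remove smallest leaf 4, emit neighbor 8.
Step 3: leaves = {5,7}. Remove smallest leaf 5, emit neighbor 8.
Step 4: leaves = {7,8}. Remove smallest leaf 7, emit neighbor 1.
Step 5: leaves = {1,8}. Remove smallest leaf 1, emit neighbor 3.
Step 6: leaves = {3,8}. Remove smallest leaf 3, emit neighbor 6.
Done: 2 vertices remain (6, 8). Sequence = [3 8 8 1 3 6]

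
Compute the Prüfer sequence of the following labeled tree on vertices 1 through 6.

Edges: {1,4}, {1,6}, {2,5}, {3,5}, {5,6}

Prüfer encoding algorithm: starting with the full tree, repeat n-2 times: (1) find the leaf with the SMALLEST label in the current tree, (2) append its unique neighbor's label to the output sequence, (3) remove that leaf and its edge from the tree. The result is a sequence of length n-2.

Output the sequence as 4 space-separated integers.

Answer: 5 5 1 6

Derivation:
Step 1: leaves = {2,3,4}. Remove smallest leaf 2, emit neighbor 5.
Step 2: leaves = {3,4}. Remove smallest leaf 3, emit neighbor 5.
Step 3: leaves = {4,5}. Remove smallest leaf 4, emit neighbor 1.
Step 4: leaves = {1,5}. Remove smallest leaf 1, emit neighbor 6.
Done: 2 vertices remain (5, 6). Sequence = [5 5 1 6]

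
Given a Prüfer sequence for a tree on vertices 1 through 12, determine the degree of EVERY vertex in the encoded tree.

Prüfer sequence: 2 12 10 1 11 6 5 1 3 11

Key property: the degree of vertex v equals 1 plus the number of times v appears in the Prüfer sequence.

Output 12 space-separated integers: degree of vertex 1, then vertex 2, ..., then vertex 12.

p_1 = 2: count[2] becomes 1
p_2 = 12: count[12] becomes 1
p_3 = 10: count[10] becomes 1
p_4 = 1: count[1] becomes 1
p_5 = 11: count[11] becomes 1
p_6 = 6: count[6] becomes 1
p_7 = 5: count[5] becomes 1
p_8 = 1: count[1] becomes 2
p_9 = 3: count[3] becomes 1
p_10 = 11: count[11] becomes 2
Degrees (1 + count): deg[1]=1+2=3, deg[2]=1+1=2, deg[3]=1+1=2, deg[4]=1+0=1, deg[5]=1+1=2, deg[6]=1+1=2, deg[7]=1+0=1, deg[8]=1+0=1, deg[9]=1+0=1, deg[10]=1+1=2, deg[11]=1+2=3, deg[12]=1+1=2

Answer: 3 2 2 1 2 2 1 1 1 2 3 2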